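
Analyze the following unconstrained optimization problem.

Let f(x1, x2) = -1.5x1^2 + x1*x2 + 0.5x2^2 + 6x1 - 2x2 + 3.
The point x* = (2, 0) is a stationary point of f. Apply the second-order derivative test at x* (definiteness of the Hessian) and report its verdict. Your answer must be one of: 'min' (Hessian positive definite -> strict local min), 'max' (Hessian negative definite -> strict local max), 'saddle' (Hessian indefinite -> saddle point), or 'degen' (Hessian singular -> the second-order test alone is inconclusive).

Compute the Hessian H = grad^2 f:
  H = [[-3, 1], [1, 1]]
Verify stationarity: grad f(x*) = H x* + g = (0, 0).
Eigenvalues of H: -3.2361, 1.2361.
Eigenvalues have mixed signs, so H is indefinite -> x* is a saddle point.

saddle


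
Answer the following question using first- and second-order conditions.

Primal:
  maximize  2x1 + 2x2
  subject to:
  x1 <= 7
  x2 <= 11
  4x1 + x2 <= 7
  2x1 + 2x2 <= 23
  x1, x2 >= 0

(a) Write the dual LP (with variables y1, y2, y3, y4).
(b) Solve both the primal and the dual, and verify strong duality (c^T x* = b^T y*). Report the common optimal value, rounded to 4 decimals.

The standard primal-dual pair for 'max c^T x s.t. A x <= b, x >= 0' is:
  Dual:  min b^T y  s.t.  A^T y >= c,  y >= 0.

So the dual LP is:
  minimize  7y1 + 11y2 + 7y3 + 23y4
  subject to:
    y1 + 4y3 + 2y4 >= 2
    y2 + y3 + 2y4 >= 2
    y1, y2, y3, y4 >= 0

Solving the primal: x* = (0, 7).
  primal value c^T x* = 14.
Solving the dual: y* = (0, 0, 2, 0).
  dual value b^T y* = 14.
Strong duality: c^T x* = b^T y*. Confirmed.

14


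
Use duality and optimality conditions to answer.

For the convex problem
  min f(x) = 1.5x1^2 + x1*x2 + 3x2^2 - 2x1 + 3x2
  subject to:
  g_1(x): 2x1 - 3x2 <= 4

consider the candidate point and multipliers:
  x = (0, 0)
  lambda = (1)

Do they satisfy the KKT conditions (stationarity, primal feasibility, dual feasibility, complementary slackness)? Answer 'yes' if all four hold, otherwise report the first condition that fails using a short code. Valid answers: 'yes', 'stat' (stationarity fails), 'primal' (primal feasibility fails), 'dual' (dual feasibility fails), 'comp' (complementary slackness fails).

Gradient of f: grad f(x) = Q x + c = (-2, 3)
Constraint values g_i(x) = a_i^T x - b_i:
  g_1((0, 0)) = -4
Stationarity residual: grad f(x) + sum_i lambda_i a_i = (0, 0)
  -> stationarity OK
Primal feasibility (all g_i <= 0): OK
Dual feasibility (all lambda_i >= 0): OK
Complementary slackness (lambda_i * g_i(x) = 0 for all i): FAILS

Verdict: the first failing condition is complementary_slackness -> comp.

comp


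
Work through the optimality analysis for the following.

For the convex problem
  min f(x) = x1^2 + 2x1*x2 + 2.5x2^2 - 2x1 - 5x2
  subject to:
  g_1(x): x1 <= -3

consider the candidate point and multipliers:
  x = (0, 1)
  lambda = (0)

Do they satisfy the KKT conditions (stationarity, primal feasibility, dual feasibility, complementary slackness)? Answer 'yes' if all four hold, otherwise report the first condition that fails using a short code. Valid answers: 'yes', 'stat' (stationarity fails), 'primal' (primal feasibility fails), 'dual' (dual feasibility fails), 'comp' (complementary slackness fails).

Gradient of f: grad f(x) = Q x + c = (0, 0)
Constraint values g_i(x) = a_i^T x - b_i:
  g_1((0, 1)) = 3
Stationarity residual: grad f(x) + sum_i lambda_i a_i = (0, 0)
  -> stationarity OK
Primal feasibility (all g_i <= 0): FAILS
Dual feasibility (all lambda_i >= 0): OK
Complementary slackness (lambda_i * g_i(x) = 0 for all i): OK

Verdict: the first failing condition is primal_feasibility -> primal.

primal


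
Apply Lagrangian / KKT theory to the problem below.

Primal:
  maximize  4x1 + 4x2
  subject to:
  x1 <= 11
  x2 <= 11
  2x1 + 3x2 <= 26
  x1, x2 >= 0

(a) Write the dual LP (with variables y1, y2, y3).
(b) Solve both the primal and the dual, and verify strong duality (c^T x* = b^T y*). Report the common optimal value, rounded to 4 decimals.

The standard primal-dual pair for 'max c^T x s.t. A x <= b, x >= 0' is:
  Dual:  min b^T y  s.t.  A^T y >= c,  y >= 0.

So the dual LP is:
  minimize  11y1 + 11y2 + 26y3
  subject to:
    y1 + 2y3 >= 4
    y2 + 3y3 >= 4
    y1, y2, y3 >= 0

Solving the primal: x* = (11, 1.3333).
  primal value c^T x* = 49.3333.
Solving the dual: y* = (1.3333, 0, 1.3333).
  dual value b^T y* = 49.3333.
Strong duality: c^T x* = b^T y*. Confirmed.

49.3333


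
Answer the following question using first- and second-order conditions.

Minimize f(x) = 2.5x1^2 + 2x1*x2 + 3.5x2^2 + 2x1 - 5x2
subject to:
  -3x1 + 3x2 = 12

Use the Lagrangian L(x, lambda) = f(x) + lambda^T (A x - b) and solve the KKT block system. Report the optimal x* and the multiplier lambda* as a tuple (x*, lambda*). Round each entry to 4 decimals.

Form the Lagrangian:
  L(x, lambda) = (1/2) x^T Q x + c^T x + lambda^T (A x - b)
Stationarity (grad_x L = 0): Q x + c + A^T lambda = 0.
Primal feasibility: A x = b.

This gives the KKT block system:
  [ Q   A^T ] [ x     ]   [-c ]
  [ A    0  ] [ lambda ] = [ b ]

Solving the linear system:
  x*      = (-2.0625, 1.9375)
  lambda* = (-1.4792)
  f(x*)   = 1.9687

x* = (-2.0625, 1.9375), lambda* = (-1.4792)


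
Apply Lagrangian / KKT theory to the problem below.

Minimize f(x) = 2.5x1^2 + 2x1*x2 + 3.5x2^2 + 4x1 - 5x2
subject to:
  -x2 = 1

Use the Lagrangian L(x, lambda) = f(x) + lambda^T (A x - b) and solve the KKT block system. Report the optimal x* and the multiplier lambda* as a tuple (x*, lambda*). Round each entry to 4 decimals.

Form the Lagrangian:
  L(x, lambda) = (1/2) x^T Q x + c^T x + lambda^T (A x - b)
Stationarity (grad_x L = 0): Q x + c + A^T lambda = 0.
Primal feasibility: A x = b.

This gives the KKT block system:
  [ Q   A^T ] [ x     ]   [-c ]
  [ A    0  ] [ lambda ] = [ b ]

Solving the linear system:
  x*      = (-0.4, -1)
  lambda* = (-12.8)
  f(x*)   = 8.1

x* = (-0.4, -1), lambda* = (-12.8)


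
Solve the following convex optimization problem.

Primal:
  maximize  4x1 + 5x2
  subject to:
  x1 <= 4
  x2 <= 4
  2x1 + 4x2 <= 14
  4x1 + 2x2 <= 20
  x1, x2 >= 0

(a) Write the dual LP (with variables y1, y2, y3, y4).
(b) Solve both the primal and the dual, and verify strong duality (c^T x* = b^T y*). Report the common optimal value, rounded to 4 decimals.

The standard primal-dual pair for 'max c^T x s.t. A x <= b, x >= 0' is:
  Dual:  min b^T y  s.t.  A^T y >= c,  y >= 0.

So the dual LP is:
  minimize  4y1 + 4y2 + 14y3 + 20y4
  subject to:
    y1 + 2y3 + 4y4 >= 4
    y2 + 4y3 + 2y4 >= 5
    y1, y2, y3, y4 >= 0

Solving the primal: x* = (4, 1.5).
  primal value c^T x* = 23.5.
Solving the dual: y* = (1.5, 0, 1.25, 0).
  dual value b^T y* = 23.5.
Strong duality: c^T x* = b^T y*. Confirmed.

23.5


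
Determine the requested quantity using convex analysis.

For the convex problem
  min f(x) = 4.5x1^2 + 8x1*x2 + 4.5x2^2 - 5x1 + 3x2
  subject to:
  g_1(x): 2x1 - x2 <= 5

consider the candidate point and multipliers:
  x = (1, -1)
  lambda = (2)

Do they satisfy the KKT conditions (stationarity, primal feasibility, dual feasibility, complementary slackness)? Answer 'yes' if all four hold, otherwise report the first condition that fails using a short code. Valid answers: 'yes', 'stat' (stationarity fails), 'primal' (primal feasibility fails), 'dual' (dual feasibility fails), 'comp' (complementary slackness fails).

Gradient of f: grad f(x) = Q x + c = (-4, 2)
Constraint values g_i(x) = a_i^T x - b_i:
  g_1((1, -1)) = -2
Stationarity residual: grad f(x) + sum_i lambda_i a_i = (0, 0)
  -> stationarity OK
Primal feasibility (all g_i <= 0): OK
Dual feasibility (all lambda_i >= 0): OK
Complementary slackness (lambda_i * g_i(x) = 0 for all i): FAILS

Verdict: the first failing condition is complementary_slackness -> comp.

comp


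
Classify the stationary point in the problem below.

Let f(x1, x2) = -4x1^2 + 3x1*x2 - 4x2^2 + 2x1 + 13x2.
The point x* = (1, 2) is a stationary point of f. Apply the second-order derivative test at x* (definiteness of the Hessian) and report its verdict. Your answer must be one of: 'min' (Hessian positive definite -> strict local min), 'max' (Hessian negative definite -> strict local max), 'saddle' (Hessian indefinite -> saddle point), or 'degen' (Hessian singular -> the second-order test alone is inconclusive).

Compute the Hessian H = grad^2 f:
  H = [[-8, 3], [3, -8]]
Verify stationarity: grad f(x*) = H x* + g = (0, 0).
Eigenvalues of H: -11, -5.
Both eigenvalues < 0, so H is negative definite -> x* is a strict local max.

max


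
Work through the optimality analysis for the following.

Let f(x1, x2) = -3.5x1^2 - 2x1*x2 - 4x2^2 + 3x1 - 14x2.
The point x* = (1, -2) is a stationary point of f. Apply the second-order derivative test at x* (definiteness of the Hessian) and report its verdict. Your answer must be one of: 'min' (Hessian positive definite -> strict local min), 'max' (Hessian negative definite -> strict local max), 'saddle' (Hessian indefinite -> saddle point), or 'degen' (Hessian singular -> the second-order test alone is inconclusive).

Compute the Hessian H = grad^2 f:
  H = [[-7, -2], [-2, -8]]
Verify stationarity: grad f(x*) = H x* + g = (0, 0).
Eigenvalues of H: -9.5616, -5.4384.
Both eigenvalues < 0, so H is negative definite -> x* is a strict local max.

max


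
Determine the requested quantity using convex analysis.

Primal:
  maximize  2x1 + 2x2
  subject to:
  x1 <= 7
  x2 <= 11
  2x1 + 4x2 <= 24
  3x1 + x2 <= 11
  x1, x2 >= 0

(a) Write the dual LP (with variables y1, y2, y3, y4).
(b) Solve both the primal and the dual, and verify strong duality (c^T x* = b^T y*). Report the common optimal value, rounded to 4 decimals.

The standard primal-dual pair for 'max c^T x s.t. A x <= b, x >= 0' is:
  Dual:  min b^T y  s.t.  A^T y >= c,  y >= 0.

So the dual LP is:
  minimize  7y1 + 11y2 + 24y3 + 11y4
  subject to:
    y1 + 2y3 + 3y4 >= 2
    y2 + 4y3 + y4 >= 2
    y1, y2, y3, y4 >= 0

Solving the primal: x* = (2, 5).
  primal value c^T x* = 14.
Solving the dual: y* = (0, 0, 0.4, 0.4).
  dual value b^T y* = 14.
Strong duality: c^T x* = b^T y*. Confirmed.

14


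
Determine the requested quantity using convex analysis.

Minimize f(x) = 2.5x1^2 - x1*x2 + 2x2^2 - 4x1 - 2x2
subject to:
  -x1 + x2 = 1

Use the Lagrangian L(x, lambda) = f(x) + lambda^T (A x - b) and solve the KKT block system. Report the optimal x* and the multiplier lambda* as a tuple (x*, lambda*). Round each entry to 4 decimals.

Form the Lagrangian:
  L(x, lambda) = (1/2) x^T Q x + c^T x + lambda^T (A x - b)
Stationarity (grad_x L = 0): Q x + c + A^T lambda = 0.
Primal feasibility: A x = b.

This gives the KKT block system:
  [ Q   A^T ] [ x     ]   [-c ]
  [ A    0  ] [ lambda ] = [ b ]

Solving the linear system:
  x*      = (0.4286, 1.4286)
  lambda* = (-3.2857)
  f(x*)   = -0.6429

x* = (0.4286, 1.4286), lambda* = (-3.2857)


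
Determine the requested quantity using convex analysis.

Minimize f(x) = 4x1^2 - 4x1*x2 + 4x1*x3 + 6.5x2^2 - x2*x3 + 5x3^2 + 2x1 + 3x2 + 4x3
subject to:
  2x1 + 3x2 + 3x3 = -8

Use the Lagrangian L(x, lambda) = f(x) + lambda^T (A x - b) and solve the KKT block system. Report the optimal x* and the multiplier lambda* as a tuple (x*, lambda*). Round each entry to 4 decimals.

Form the Lagrangian:
  L(x, lambda) = (1/2) x^T Q x + c^T x + lambda^T (A x - b)
Stationarity (grad_x L = 0): Q x + c + A^T lambda = 0.
Primal feasibility: A x = b.

This gives the KKT block system:
  [ Q   A^T ] [ x     ]   [-c ]
  [ A    0  ] [ lambda ] = [ b ]

Solving the linear system:
  x*      = (-1.015, -1.1604, -0.8296)
  lambda* = (2.3985)
  f(x*)   = 5.1792

x* = (-1.015, -1.1604, -0.8296), lambda* = (2.3985)


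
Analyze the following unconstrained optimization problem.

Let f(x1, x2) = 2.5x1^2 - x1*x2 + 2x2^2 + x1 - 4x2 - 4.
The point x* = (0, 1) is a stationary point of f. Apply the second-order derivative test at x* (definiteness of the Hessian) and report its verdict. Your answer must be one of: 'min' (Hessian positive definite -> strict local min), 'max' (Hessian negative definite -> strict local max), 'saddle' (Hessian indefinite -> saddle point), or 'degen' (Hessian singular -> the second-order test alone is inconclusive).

Compute the Hessian H = grad^2 f:
  H = [[5, -1], [-1, 4]]
Verify stationarity: grad f(x*) = H x* + g = (0, 0).
Eigenvalues of H: 3.382, 5.618.
Both eigenvalues > 0, so H is positive definite -> x* is a strict local min.

min


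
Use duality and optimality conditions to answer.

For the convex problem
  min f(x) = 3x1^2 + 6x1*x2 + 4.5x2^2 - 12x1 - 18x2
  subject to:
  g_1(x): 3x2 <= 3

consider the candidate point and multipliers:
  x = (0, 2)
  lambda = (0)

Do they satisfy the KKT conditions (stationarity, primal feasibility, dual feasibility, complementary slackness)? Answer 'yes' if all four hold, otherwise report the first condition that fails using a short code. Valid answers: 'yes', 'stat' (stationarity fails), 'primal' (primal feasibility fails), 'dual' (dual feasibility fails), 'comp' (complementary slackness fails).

Gradient of f: grad f(x) = Q x + c = (0, 0)
Constraint values g_i(x) = a_i^T x - b_i:
  g_1((0, 2)) = 3
Stationarity residual: grad f(x) + sum_i lambda_i a_i = (0, 0)
  -> stationarity OK
Primal feasibility (all g_i <= 0): FAILS
Dual feasibility (all lambda_i >= 0): OK
Complementary slackness (lambda_i * g_i(x) = 0 for all i): OK

Verdict: the first failing condition is primal_feasibility -> primal.

primal


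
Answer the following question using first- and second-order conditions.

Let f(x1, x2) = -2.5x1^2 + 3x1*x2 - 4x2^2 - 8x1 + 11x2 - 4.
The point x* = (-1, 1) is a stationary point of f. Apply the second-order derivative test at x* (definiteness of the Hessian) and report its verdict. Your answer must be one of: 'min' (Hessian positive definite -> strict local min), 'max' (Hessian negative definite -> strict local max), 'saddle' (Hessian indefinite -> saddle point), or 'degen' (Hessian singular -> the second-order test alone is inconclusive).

Compute the Hessian H = grad^2 f:
  H = [[-5, 3], [3, -8]]
Verify stationarity: grad f(x*) = H x* + g = (0, 0).
Eigenvalues of H: -9.8541, -3.1459.
Both eigenvalues < 0, so H is negative definite -> x* is a strict local max.

max


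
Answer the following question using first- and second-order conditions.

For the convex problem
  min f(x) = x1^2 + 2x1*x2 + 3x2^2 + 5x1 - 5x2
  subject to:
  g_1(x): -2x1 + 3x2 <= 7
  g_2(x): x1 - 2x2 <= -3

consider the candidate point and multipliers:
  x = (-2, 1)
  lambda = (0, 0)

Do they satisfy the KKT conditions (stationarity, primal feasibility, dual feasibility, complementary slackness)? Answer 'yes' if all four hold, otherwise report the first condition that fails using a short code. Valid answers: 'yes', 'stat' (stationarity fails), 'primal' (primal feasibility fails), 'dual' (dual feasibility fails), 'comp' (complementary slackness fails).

Gradient of f: grad f(x) = Q x + c = (3, -3)
Constraint values g_i(x) = a_i^T x - b_i:
  g_1((-2, 1)) = 0
  g_2((-2, 1)) = -1
Stationarity residual: grad f(x) + sum_i lambda_i a_i = (3, -3)
  -> stationarity FAILS
Primal feasibility (all g_i <= 0): OK
Dual feasibility (all lambda_i >= 0): OK
Complementary slackness (lambda_i * g_i(x) = 0 for all i): OK

Verdict: the first failing condition is stationarity -> stat.

stat


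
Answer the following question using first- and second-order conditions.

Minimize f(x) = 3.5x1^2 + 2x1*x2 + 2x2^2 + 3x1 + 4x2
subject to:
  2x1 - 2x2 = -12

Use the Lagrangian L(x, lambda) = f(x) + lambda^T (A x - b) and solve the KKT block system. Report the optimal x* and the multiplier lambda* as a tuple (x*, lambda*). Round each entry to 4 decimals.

Form the Lagrangian:
  L(x, lambda) = (1/2) x^T Q x + c^T x + lambda^T (A x - b)
Stationarity (grad_x L = 0): Q x + c + A^T lambda = 0.
Primal feasibility: A x = b.

This gives the KKT block system:
  [ Q   A^T ] [ x     ]   [-c ]
  [ A    0  ] [ lambda ] = [ b ]

Solving the linear system:
  x*      = (-2.8667, 3.1333)
  lambda* = (5.4)
  f(x*)   = 34.3667

x* = (-2.8667, 3.1333), lambda* = (5.4)


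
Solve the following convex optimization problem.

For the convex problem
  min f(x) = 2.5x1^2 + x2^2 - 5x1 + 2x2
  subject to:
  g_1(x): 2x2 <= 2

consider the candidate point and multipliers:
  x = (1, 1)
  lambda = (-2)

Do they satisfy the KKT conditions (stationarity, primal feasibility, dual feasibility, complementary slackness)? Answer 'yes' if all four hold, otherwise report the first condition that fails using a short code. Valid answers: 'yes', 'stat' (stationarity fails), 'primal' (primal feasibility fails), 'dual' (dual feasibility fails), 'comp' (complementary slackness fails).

Gradient of f: grad f(x) = Q x + c = (0, 4)
Constraint values g_i(x) = a_i^T x - b_i:
  g_1((1, 1)) = 0
Stationarity residual: grad f(x) + sum_i lambda_i a_i = (0, 0)
  -> stationarity OK
Primal feasibility (all g_i <= 0): OK
Dual feasibility (all lambda_i >= 0): FAILS
Complementary slackness (lambda_i * g_i(x) = 0 for all i): OK

Verdict: the first failing condition is dual_feasibility -> dual.

dual


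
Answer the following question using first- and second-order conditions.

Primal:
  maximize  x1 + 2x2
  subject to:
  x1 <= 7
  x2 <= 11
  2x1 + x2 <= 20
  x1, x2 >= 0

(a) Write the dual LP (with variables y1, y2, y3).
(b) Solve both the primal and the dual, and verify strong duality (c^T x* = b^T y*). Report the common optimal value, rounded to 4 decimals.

The standard primal-dual pair for 'max c^T x s.t. A x <= b, x >= 0' is:
  Dual:  min b^T y  s.t.  A^T y >= c,  y >= 0.

So the dual LP is:
  minimize  7y1 + 11y2 + 20y3
  subject to:
    y1 + 2y3 >= 1
    y2 + y3 >= 2
    y1, y2, y3 >= 0

Solving the primal: x* = (4.5, 11).
  primal value c^T x* = 26.5.
Solving the dual: y* = (0, 1.5, 0.5).
  dual value b^T y* = 26.5.
Strong duality: c^T x* = b^T y*. Confirmed.

26.5


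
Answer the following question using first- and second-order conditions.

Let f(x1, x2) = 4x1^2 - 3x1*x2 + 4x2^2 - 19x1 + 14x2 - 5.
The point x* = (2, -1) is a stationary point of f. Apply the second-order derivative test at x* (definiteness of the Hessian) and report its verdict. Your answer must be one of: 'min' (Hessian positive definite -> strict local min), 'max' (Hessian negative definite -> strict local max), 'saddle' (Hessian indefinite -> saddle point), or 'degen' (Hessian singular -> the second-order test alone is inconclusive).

Compute the Hessian H = grad^2 f:
  H = [[8, -3], [-3, 8]]
Verify stationarity: grad f(x*) = H x* + g = (0, 0).
Eigenvalues of H: 5, 11.
Both eigenvalues > 0, so H is positive definite -> x* is a strict local min.

min


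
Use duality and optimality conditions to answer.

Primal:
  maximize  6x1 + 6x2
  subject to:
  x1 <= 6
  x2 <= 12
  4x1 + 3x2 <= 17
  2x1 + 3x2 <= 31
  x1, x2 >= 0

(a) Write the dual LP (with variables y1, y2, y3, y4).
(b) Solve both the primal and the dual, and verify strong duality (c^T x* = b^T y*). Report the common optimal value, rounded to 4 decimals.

The standard primal-dual pair for 'max c^T x s.t. A x <= b, x >= 0' is:
  Dual:  min b^T y  s.t.  A^T y >= c,  y >= 0.

So the dual LP is:
  minimize  6y1 + 12y2 + 17y3 + 31y4
  subject to:
    y1 + 4y3 + 2y4 >= 6
    y2 + 3y3 + 3y4 >= 6
    y1, y2, y3, y4 >= 0

Solving the primal: x* = (0, 5.6667).
  primal value c^T x* = 34.
Solving the dual: y* = (0, 0, 2, 0).
  dual value b^T y* = 34.
Strong duality: c^T x* = b^T y*. Confirmed.

34


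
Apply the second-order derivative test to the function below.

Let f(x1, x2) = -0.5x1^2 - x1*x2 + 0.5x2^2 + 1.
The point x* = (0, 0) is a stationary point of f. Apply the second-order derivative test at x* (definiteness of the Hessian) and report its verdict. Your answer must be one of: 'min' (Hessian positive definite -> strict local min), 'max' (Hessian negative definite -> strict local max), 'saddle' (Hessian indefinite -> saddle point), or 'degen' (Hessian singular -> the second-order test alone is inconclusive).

Compute the Hessian H = grad^2 f:
  H = [[-1, -1], [-1, 1]]
Verify stationarity: grad f(x*) = H x* + g = (0, 0).
Eigenvalues of H: -1.4142, 1.4142.
Eigenvalues have mixed signs, so H is indefinite -> x* is a saddle point.

saddle


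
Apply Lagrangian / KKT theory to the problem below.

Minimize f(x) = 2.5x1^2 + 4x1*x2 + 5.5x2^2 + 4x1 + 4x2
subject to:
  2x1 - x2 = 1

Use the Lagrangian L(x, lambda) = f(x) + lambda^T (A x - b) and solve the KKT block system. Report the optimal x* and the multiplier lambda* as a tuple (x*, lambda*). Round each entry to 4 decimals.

Form the Lagrangian:
  L(x, lambda) = (1/2) x^T Q x + c^T x + lambda^T (A x - b)
Stationarity (grad_x L = 0): Q x + c + A^T lambda = 0.
Primal feasibility: A x = b.

This gives the KKT block system:
  [ Q   A^T ] [ x     ]   [-c ]
  [ A    0  ] [ lambda ] = [ b ]

Solving the linear system:
  x*      = (0.2154, -0.5692)
  lambda* = (-1.4)
  f(x*)   = -0.0077

x* = (0.2154, -0.5692), lambda* = (-1.4)


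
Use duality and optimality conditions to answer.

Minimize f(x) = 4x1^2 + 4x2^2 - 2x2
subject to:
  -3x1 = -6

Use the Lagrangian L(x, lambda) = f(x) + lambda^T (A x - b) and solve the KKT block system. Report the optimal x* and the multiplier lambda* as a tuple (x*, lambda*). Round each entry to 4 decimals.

Form the Lagrangian:
  L(x, lambda) = (1/2) x^T Q x + c^T x + lambda^T (A x - b)
Stationarity (grad_x L = 0): Q x + c + A^T lambda = 0.
Primal feasibility: A x = b.

This gives the KKT block system:
  [ Q   A^T ] [ x     ]   [-c ]
  [ A    0  ] [ lambda ] = [ b ]

Solving the linear system:
  x*      = (2, 0.25)
  lambda* = (5.3333)
  f(x*)   = 15.75

x* = (2, 0.25), lambda* = (5.3333)


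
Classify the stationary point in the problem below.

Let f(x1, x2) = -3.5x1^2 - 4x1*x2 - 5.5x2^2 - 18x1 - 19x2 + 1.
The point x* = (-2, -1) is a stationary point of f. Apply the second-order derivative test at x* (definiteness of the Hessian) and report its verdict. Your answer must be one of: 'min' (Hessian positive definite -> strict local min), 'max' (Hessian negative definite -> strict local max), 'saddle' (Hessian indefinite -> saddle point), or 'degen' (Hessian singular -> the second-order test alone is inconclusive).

Compute the Hessian H = grad^2 f:
  H = [[-7, -4], [-4, -11]]
Verify stationarity: grad f(x*) = H x* + g = (0, 0).
Eigenvalues of H: -13.4721, -4.5279.
Both eigenvalues < 0, so H is negative definite -> x* is a strict local max.

max


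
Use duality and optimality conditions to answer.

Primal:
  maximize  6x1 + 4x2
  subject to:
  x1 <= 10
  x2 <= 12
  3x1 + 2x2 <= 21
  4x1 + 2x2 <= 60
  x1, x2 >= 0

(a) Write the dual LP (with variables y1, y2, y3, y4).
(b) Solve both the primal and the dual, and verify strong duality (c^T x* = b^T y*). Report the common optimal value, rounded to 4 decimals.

The standard primal-dual pair for 'max c^T x s.t. A x <= b, x >= 0' is:
  Dual:  min b^T y  s.t.  A^T y >= c,  y >= 0.

So the dual LP is:
  minimize  10y1 + 12y2 + 21y3 + 60y4
  subject to:
    y1 + 3y3 + 4y4 >= 6
    y2 + 2y3 + 2y4 >= 4
    y1, y2, y3, y4 >= 0

Solving the primal: x* = (7, 0).
  primal value c^T x* = 42.
Solving the dual: y* = (0, 0, 2, 0).
  dual value b^T y* = 42.
Strong duality: c^T x* = b^T y*. Confirmed.

42


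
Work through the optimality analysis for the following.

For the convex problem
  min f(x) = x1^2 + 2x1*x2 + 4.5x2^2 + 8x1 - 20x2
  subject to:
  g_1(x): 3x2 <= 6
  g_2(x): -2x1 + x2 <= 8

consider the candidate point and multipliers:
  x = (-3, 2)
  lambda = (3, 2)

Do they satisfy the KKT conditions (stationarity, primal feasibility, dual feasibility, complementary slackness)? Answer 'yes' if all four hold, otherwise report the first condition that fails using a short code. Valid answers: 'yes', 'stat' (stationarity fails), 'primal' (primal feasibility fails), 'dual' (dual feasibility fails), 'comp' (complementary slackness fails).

Gradient of f: grad f(x) = Q x + c = (6, -8)
Constraint values g_i(x) = a_i^T x - b_i:
  g_1((-3, 2)) = 0
  g_2((-3, 2)) = 0
Stationarity residual: grad f(x) + sum_i lambda_i a_i = (2, 3)
  -> stationarity FAILS
Primal feasibility (all g_i <= 0): OK
Dual feasibility (all lambda_i >= 0): OK
Complementary slackness (lambda_i * g_i(x) = 0 for all i): OK

Verdict: the first failing condition is stationarity -> stat.

stat


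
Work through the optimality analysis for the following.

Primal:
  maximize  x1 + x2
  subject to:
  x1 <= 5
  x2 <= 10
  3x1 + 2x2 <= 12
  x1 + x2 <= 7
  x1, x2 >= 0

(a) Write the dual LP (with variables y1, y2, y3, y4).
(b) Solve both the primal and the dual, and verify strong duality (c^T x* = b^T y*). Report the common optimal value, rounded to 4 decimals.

The standard primal-dual pair for 'max c^T x s.t. A x <= b, x >= 0' is:
  Dual:  min b^T y  s.t.  A^T y >= c,  y >= 0.

So the dual LP is:
  minimize  5y1 + 10y2 + 12y3 + 7y4
  subject to:
    y1 + 3y3 + y4 >= 1
    y2 + 2y3 + y4 >= 1
    y1, y2, y3, y4 >= 0

Solving the primal: x* = (0, 6).
  primal value c^T x* = 6.
Solving the dual: y* = (0, 0, 0.5, 0).
  dual value b^T y* = 6.
Strong duality: c^T x* = b^T y*. Confirmed.

6


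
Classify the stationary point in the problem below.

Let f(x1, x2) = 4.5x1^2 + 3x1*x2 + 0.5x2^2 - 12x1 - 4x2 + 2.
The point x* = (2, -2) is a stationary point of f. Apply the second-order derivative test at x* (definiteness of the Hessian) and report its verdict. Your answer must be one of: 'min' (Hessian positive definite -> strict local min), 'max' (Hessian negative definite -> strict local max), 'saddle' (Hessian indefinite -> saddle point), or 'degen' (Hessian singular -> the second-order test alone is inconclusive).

Compute the Hessian H = grad^2 f:
  H = [[9, 3], [3, 1]]
Verify stationarity: grad f(x*) = H x* + g = (0, 0).
Eigenvalues of H: 0, 10.
H has a zero eigenvalue (singular; positive semidefinite but not definite), so H is neither positive definite, negative definite, nor indefinite. The second-order test alone is inconclusive -> degen.
(Indeed, f is constant along the null direction of H through x*, so x* is not a strict local extremum.)

degen


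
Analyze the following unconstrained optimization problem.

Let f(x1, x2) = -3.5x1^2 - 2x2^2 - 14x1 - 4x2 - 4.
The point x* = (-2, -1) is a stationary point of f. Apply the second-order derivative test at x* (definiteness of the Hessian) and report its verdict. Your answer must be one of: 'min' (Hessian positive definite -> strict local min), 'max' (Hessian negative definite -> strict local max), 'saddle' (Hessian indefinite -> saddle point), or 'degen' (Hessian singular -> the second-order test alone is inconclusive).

Compute the Hessian H = grad^2 f:
  H = [[-7, 0], [0, -4]]
Verify stationarity: grad f(x*) = H x* + g = (0, 0).
Eigenvalues of H: -7, -4.
Both eigenvalues < 0, so H is negative definite -> x* is a strict local max.

max


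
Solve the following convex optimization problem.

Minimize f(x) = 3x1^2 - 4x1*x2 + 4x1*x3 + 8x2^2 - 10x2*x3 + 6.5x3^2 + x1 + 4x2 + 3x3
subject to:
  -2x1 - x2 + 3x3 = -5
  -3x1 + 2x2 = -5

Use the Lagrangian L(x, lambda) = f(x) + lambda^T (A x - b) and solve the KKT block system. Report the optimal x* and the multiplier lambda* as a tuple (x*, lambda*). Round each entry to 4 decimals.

Form the Lagrangian:
  L(x, lambda) = (1/2) x^T Q x + c^T x + lambda^T (A x - b)
Stationarity (grad_x L = 0): Q x + c + A^T lambda = 0.
Primal feasibility: A x = b.

This gives the KKT block system:
  [ Q   A^T ] [ x     ]   [-c ]
  [ A    0  ] [ lambda ] = [ b ]

Solving the linear system:
  x*      = (0.942, -1.087, -1.401)
  lambda* = (0.1917, 1.6709)
  f(x*)   = 0.8518

x* = (0.942, -1.087, -1.401), lambda* = (0.1917, 1.6709)


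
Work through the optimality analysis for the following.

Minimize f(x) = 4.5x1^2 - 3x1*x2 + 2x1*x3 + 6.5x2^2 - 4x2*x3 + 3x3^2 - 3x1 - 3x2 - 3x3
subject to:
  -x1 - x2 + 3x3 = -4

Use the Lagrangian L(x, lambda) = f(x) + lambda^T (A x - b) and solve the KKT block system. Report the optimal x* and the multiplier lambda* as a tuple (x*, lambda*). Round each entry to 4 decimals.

Form the Lagrangian:
  L(x, lambda) = (1/2) x^T Q x + c^T x + lambda^T (A x - b)
Stationarity (grad_x L = 0): Q x + c + A^T lambda = 0.
Primal feasibility: A x = b.

This gives the KKT block system:
  [ Q   A^T ] [ x     ]   [-c ]
  [ A    0  ] [ lambda ] = [ b ]

Solving the linear system:
  x*      = (0.9524, 0.381, -0.8889)
  lambda* = (2.6508)
  f(x*)   = 4.6349

x* = (0.9524, 0.381, -0.8889), lambda* = (2.6508)


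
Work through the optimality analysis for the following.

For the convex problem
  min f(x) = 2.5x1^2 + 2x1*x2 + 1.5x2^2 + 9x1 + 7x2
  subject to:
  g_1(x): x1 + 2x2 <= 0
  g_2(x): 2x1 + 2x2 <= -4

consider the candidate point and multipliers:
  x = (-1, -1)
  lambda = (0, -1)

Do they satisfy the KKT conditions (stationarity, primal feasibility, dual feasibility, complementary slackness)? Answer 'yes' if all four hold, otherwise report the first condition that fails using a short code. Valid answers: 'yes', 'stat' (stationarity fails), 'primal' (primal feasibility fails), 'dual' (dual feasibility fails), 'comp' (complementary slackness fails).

Gradient of f: grad f(x) = Q x + c = (2, 2)
Constraint values g_i(x) = a_i^T x - b_i:
  g_1((-1, -1)) = -3
  g_2((-1, -1)) = 0
Stationarity residual: grad f(x) + sum_i lambda_i a_i = (0, 0)
  -> stationarity OK
Primal feasibility (all g_i <= 0): OK
Dual feasibility (all lambda_i >= 0): FAILS
Complementary slackness (lambda_i * g_i(x) = 0 for all i): OK

Verdict: the first failing condition is dual_feasibility -> dual.

dual


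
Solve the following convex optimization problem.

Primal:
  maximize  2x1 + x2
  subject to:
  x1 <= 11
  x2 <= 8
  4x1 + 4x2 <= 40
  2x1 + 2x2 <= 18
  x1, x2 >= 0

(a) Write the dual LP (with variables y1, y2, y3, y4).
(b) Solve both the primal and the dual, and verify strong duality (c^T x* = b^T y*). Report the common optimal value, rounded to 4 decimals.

The standard primal-dual pair for 'max c^T x s.t. A x <= b, x >= 0' is:
  Dual:  min b^T y  s.t.  A^T y >= c,  y >= 0.

So the dual LP is:
  minimize  11y1 + 8y2 + 40y3 + 18y4
  subject to:
    y1 + 4y3 + 2y4 >= 2
    y2 + 4y3 + 2y4 >= 1
    y1, y2, y3, y4 >= 0

Solving the primal: x* = (9, 0).
  primal value c^T x* = 18.
Solving the dual: y* = (0, 0, 0, 1).
  dual value b^T y* = 18.
Strong duality: c^T x* = b^T y*. Confirmed.

18


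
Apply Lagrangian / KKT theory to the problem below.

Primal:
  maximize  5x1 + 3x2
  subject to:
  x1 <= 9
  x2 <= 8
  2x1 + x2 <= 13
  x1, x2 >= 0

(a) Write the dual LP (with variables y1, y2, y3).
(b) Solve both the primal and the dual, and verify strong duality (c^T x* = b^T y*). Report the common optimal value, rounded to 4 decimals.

The standard primal-dual pair for 'max c^T x s.t. A x <= b, x >= 0' is:
  Dual:  min b^T y  s.t.  A^T y >= c,  y >= 0.

So the dual LP is:
  minimize  9y1 + 8y2 + 13y3
  subject to:
    y1 + 2y3 >= 5
    y2 + y3 >= 3
    y1, y2, y3 >= 0

Solving the primal: x* = (2.5, 8).
  primal value c^T x* = 36.5.
Solving the dual: y* = (0, 0.5, 2.5).
  dual value b^T y* = 36.5.
Strong duality: c^T x* = b^T y*. Confirmed.

36.5


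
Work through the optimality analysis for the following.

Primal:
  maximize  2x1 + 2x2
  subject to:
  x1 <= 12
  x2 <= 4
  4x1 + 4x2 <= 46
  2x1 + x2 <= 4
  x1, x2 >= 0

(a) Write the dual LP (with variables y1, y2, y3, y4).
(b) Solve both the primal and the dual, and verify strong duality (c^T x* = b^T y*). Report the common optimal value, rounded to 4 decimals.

The standard primal-dual pair for 'max c^T x s.t. A x <= b, x >= 0' is:
  Dual:  min b^T y  s.t.  A^T y >= c,  y >= 0.

So the dual LP is:
  minimize  12y1 + 4y2 + 46y3 + 4y4
  subject to:
    y1 + 4y3 + 2y4 >= 2
    y2 + 4y3 + y4 >= 2
    y1, y2, y3, y4 >= 0

Solving the primal: x* = (0, 4).
  primal value c^T x* = 8.
Solving the dual: y* = (0, 1, 0, 1).
  dual value b^T y* = 8.
Strong duality: c^T x* = b^T y*. Confirmed.

8


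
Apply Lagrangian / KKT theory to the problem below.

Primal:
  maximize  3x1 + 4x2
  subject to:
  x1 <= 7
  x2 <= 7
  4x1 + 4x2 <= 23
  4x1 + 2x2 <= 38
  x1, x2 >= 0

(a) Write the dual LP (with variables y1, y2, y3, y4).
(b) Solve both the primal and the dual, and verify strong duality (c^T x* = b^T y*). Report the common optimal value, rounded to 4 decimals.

The standard primal-dual pair for 'max c^T x s.t. A x <= b, x >= 0' is:
  Dual:  min b^T y  s.t.  A^T y >= c,  y >= 0.

So the dual LP is:
  minimize  7y1 + 7y2 + 23y3 + 38y4
  subject to:
    y1 + 4y3 + 4y4 >= 3
    y2 + 4y3 + 2y4 >= 4
    y1, y2, y3, y4 >= 0

Solving the primal: x* = (0, 5.75).
  primal value c^T x* = 23.
Solving the dual: y* = (0, 0, 1, 0).
  dual value b^T y* = 23.
Strong duality: c^T x* = b^T y*. Confirmed.

23


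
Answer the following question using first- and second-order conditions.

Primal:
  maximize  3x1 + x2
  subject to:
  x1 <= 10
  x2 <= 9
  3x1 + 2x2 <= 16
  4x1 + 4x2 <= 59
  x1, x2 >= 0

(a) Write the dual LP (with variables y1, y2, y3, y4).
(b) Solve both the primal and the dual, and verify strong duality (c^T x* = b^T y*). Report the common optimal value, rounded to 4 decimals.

The standard primal-dual pair for 'max c^T x s.t. A x <= b, x >= 0' is:
  Dual:  min b^T y  s.t.  A^T y >= c,  y >= 0.

So the dual LP is:
  minimize  10y1 + 9y2 + 16y3 + 59y4
  subject to:
    y1 + 3y3 + 4y4 >= 3
    y2 + 2y3 + 4y4 >= 1
    y1, y2, y3, y4 >= 0

Solving the primal: x* = (5.3333, 0).
  primal value c^T x* = 16.
Solving the dual: y* = (0, 0, 1, 0).
  dual value b^T y* = 16.
Strong duality: c^T x* = b^T y*. Confirmed.

16


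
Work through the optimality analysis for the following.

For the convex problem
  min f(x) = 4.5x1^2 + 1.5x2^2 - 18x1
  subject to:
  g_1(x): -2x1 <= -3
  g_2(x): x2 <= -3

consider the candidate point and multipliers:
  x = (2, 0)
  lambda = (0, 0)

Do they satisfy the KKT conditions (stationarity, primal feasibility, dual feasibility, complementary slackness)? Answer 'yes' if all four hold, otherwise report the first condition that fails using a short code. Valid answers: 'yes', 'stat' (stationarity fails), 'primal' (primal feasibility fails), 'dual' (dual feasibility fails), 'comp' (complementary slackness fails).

Gradient of f: grad f(x) = Q x + c = (0, 0)
Constraint values g_i(x) = a_i^T x - b_i:
  g_1((2, 0)) = -1
  g_2((2, 0)) = 3
Stationarity residual: grad f(x) + sum_i lambda_i a_i = (0, 0)
  -> stationarity OK
Primal feasibility (all g_i <= 0): FAILS
Dual feasibility (all lambda_i >= 0): OK
Complementary slackness (lambda_i * g_i(x) = 0 for all i): OK

Verdict: the first failing condition is primal_feasibility -> primal.

primal


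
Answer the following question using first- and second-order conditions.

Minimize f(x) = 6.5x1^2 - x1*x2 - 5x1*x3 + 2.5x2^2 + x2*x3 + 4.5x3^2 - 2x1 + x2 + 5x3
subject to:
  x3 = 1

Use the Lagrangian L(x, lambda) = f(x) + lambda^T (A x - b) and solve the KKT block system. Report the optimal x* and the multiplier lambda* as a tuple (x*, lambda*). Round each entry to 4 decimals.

Form the Lagrangian:
  L(x, lambda) = (1/2) x^T Q x + c^T x + lambda^T (A x - b)
Stationarity (grad_x L = 0): Q x + c + A^T lambda = 0.
Primal feasibility: A x = b.

This gives the KKT block system:
  [ Q   A^T ] [ x     ]   [-c ]
  [ A    0  ] [ lambda ] = [ b ]

Solving the linear system:
  x*      = (0.5156, -0.2969, 1)
  lambda* = (-11.125)
  f(x*)   = 7.3984

x* = (0.5156, -0.2969, 1), lambda* = (-11.125)


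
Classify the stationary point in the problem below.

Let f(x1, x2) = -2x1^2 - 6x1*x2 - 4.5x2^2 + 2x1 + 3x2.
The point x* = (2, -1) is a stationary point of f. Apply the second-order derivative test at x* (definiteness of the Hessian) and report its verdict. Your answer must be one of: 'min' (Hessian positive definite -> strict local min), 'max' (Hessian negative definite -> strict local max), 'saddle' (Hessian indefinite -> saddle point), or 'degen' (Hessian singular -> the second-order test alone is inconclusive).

Compute the Hessian H = grad^2 f:
  H = [[-4, -6], [-6, -9]]
Verify stationarity: grad f(x*) = H x* + g = (0, 0).
Eigenvalues of H: -13, 0.
H has a zero eigenvalue (singular; negative semidefinite but not definite), so H is neither positive definite, negative definite, nor indefinite. The second-order test alone is inconclusive -> degen.
(Indeed, f is constant along the null direction of H through x*, so x* is not a strict local extremum.)

degen


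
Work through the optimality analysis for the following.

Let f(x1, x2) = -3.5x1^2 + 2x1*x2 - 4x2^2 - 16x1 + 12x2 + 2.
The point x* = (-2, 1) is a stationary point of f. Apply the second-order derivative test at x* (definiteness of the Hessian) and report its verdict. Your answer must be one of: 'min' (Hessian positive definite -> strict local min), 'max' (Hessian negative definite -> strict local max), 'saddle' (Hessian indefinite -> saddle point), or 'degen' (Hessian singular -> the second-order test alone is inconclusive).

Compute the Hessian H = grad^2 f:
  H = [[-7, 2], [2, -8]]
Verify stationarity: grad f(x*) = H x* + g = (0, 0).
Eigenvalues of H: -9.5616, -5.4384.
Both eigenvalues < 0, so H is negative definite -> x* is a strict local max.

max


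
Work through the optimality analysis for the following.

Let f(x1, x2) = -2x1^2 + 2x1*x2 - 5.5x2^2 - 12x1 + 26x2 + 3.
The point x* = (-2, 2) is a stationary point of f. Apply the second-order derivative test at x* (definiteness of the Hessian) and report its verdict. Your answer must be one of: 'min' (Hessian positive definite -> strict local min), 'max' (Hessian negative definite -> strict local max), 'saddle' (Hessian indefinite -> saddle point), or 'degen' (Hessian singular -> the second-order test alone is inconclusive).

Compute the Hessian H = grad^2 f:
  H = [[-4, 2], [2, -11]]
Verify stationarity: grad f(x*) = H x* + g = (0, 0).
Eigenvalues of H: -11.5311, -3.4689.
Both eigenvalues < 0, so H is negative definite -> x* is a strict local max.

max


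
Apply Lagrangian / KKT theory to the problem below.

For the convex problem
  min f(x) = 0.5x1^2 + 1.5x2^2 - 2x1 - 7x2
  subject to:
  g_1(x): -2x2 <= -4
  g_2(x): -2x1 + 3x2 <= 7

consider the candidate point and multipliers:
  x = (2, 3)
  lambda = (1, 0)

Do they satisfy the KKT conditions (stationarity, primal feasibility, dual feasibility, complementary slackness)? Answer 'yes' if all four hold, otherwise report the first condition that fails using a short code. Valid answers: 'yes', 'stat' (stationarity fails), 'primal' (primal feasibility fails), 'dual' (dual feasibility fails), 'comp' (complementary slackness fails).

Gradient of f: grad f(x) = Q x + c = (0, 2)
Constraint values g_i(x) = a_i^T x - b_i:
  g_1((2, 3)) = -2
  g_2((2, 3)) = -2
Stationarity residual: grad f(x) + sum_i lambda_i a_i = (0, 0)
  -> stationarity OK
Primal feasibility (all g_i <= 0): OK
Dual feasibility (all lambda_i >= 0): OK
Complementary slackness (lambda_i * g_i(x) = 0 for all i): FAILS

Verdict: the first failing condition is complementary_slackness -> comp.

comp


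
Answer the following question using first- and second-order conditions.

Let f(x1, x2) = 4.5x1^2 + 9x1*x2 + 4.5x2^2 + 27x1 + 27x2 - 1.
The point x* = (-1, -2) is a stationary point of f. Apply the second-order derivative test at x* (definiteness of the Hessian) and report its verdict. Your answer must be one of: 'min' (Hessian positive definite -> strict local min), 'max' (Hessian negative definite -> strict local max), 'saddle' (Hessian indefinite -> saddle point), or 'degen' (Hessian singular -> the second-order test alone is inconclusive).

Compute the Hessian H = grad^2 f:
  H = [[9, 9], [9, 9]]
Verify stationarity: grad f(x*) = H x* + g = (0, 0).
Eigenvalues of H: 0, 18.
H has a zero eigenvalue (singular; positive semidefinite but not definite), so H is neither positive definite, negative definite, nor indefinite. The second-order test alone is inconclusive -> degen.
(Indeed, f is constant along the null direction of H through x*, so x* is not a strict local extremum.)

degen


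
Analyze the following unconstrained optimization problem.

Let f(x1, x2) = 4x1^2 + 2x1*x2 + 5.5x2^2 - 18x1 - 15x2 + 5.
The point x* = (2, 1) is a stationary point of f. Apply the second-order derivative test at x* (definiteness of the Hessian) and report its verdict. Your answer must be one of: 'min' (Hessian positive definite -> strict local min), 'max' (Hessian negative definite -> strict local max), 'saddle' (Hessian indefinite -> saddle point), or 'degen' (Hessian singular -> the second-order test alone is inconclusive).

Compute the Hessian H = grad^2 f:
  H = [[8, 2], [2, 11]]
Verify stationarity: grad f(x*) = H x* + g = (0, 0).
Eigenvalues of H: 7, 12.
Both eigenvalues > 0, so H is positive definite -> x* is a strict local min.

min
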